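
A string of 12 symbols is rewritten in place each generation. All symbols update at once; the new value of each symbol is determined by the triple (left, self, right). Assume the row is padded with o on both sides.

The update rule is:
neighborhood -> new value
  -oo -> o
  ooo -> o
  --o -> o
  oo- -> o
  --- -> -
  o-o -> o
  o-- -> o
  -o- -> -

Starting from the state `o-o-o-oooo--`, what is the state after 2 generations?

ooo-oooooooo

oo-o-ooooooo
ooo-oooooooo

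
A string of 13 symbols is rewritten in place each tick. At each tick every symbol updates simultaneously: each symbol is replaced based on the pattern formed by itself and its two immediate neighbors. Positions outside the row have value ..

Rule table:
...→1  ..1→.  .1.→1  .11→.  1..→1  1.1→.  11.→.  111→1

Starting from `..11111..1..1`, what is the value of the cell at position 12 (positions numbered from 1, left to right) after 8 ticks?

.

1..111.1.11.1
11..1..1....1
..1.11.1111.1
1.1.....11..1
1.11111...1.1
1..111.11.1.1
11..1.....1.1
..1.11111.1.1
position 12 holds .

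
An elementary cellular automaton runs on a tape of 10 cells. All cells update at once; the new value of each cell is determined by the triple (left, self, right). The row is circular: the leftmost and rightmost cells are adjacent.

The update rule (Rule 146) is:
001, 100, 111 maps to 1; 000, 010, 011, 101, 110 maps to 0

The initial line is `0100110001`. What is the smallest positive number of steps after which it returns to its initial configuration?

2

step 1: 0011001010
step 2: 0100110001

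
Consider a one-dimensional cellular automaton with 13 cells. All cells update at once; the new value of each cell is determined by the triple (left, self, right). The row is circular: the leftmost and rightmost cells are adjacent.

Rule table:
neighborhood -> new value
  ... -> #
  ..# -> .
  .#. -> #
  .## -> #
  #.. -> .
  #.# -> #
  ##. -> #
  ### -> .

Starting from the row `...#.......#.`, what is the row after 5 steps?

...###...###.

##.#.#####.#.
######...####
.....#.#.#...
####.#####.##
...###...###.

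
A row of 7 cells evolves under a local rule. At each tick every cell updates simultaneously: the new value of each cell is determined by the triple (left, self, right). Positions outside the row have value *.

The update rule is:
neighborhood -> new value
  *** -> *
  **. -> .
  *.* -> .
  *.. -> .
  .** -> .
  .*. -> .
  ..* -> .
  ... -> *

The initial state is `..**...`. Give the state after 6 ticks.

.....*.
.***...
..*..*.
.......
.*****.
..***..

..***..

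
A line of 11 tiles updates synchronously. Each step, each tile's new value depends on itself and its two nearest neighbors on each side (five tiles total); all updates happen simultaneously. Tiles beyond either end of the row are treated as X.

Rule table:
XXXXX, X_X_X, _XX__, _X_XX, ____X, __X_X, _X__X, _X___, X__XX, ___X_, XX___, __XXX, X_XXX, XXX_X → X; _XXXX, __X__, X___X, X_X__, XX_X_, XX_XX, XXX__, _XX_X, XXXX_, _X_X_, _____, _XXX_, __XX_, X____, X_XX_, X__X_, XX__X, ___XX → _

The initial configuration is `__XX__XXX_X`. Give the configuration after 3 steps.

_X_X_XX_X_X
_X_XX___XXX
_XX_XX__X_X

_XX_XX__X_X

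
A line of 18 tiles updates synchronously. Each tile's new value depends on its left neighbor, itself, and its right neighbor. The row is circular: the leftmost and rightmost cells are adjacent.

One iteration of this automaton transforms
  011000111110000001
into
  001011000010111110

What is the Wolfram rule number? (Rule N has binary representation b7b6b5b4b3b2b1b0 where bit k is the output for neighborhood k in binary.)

67

position 7: 111 → 0  (bit 7 = 0)
position 2: 110 → 1  (bit 6 = 1)
position 0: 101 → 0  (bit 5 = 0)
position 3: 100 → 0  (bit 4 = 0)
position 1: 011 → 0  (bit 3 = 0)
position 17: 010 → 0  (bit 2 = 0)
position 5: 001 → 1  (bit 1 = 1)
position 4: 000 → 1  (bit 0 = 1)
bits b7..b0 = 01000011 = 67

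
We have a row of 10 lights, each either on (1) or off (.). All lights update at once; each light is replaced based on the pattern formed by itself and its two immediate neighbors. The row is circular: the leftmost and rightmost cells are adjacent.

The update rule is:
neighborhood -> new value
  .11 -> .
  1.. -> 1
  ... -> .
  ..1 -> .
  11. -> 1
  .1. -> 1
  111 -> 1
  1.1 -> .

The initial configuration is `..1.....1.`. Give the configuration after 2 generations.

..11....11
1..11....1

1..11....1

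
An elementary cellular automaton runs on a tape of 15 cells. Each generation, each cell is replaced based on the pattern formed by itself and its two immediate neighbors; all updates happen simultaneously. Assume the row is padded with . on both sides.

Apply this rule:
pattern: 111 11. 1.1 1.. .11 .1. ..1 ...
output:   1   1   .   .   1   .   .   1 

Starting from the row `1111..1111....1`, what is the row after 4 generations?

generation 1: 1111..1111.11..
generation 2: 1111..1111.11.1
generation 3: 1111..1111.11..  (repeats generation 1; period 2)
generation 4: 1111..1111.11.1

1111..1111.11.1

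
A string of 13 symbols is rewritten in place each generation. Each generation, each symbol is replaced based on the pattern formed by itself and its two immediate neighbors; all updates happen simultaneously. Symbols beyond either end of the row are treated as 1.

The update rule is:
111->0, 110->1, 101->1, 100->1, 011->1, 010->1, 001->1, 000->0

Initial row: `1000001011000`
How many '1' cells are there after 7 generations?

1100011111101
0110110000111
1111111001100
0000001111111
1000011000000
1100111100001
0111100110011
count of 1: 8

8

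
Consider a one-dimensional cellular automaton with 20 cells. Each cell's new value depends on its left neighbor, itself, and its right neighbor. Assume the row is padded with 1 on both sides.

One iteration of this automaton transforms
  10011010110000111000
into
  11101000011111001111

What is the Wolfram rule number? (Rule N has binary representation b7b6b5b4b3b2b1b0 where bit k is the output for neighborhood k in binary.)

83

position 15: 111 → 0  (bit 7 = 0)
position 0: 110 → 1  (bit 6 = 1)
position 5: 101 → 0  (bit 5 = 0)
position 1: 100 → 1  (bit 4 = 1)
position 3: 011 → 0  (bit 3 = 0)
position 6: 010 → 0  (bit 2 = 0)
position 2: 001 → 1  (bit 1 = 1)
position 11: 000 → 1  (bit 0 = 1)
bits b7..b0 = 01010011 = 83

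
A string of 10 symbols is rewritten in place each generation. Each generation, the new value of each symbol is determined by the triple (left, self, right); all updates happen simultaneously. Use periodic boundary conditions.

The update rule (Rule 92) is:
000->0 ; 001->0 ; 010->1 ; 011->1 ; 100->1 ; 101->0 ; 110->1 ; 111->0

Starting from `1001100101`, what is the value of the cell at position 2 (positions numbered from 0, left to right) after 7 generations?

generation 1: 1101110101
generation 2: 0101010101
generation 3: 0101010101  (fixed point — unchanged through generation 7)
position 2 holds 0

0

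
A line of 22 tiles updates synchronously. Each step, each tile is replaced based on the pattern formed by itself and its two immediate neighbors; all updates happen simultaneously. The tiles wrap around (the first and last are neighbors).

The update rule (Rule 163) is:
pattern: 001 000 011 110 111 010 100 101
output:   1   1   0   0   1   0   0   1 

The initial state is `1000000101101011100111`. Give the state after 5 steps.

1010100101010010100100

0011111010010101001011
0101110100101010010100
1010101001010100101001
0101010010101001010010
1010100101010010100100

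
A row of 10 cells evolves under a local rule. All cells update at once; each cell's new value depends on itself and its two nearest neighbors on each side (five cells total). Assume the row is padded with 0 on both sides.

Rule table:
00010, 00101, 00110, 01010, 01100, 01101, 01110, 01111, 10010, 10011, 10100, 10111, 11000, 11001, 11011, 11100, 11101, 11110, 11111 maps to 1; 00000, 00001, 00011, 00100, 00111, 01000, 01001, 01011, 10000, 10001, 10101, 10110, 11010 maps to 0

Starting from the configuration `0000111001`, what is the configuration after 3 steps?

0000011110
0000001111
0000000111

0000000111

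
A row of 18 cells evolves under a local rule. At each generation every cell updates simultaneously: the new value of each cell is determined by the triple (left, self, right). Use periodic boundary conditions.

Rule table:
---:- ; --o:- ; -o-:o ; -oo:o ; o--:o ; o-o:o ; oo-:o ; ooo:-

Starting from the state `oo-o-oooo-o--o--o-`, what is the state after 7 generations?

generation 1: oooooo--oooo-oo-oo
generation 2: -----oo-o--oooooo-
generation 3: -----ooooo-o----oo
generation 4: o----o---oooo---oo
generation 5: oo---oo--o--oo--o-
generation 6: ooo--ooo-oo-ooo-oo
generation 7: --oo-o-oooooo-ooo-

--oo-o-oooooo-ooo-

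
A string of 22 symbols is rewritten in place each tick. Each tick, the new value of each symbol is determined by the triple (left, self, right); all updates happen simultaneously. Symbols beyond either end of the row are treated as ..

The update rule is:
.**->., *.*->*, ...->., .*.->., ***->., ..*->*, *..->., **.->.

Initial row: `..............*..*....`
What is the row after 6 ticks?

tick 1: .............*..*.....
tick 2: ............*..*......
tick 3: ...........*..*.......
tick 4: ..........*..*........
tick 5: .........*..*.........
tick 6: ........*..*..........

........*..*..........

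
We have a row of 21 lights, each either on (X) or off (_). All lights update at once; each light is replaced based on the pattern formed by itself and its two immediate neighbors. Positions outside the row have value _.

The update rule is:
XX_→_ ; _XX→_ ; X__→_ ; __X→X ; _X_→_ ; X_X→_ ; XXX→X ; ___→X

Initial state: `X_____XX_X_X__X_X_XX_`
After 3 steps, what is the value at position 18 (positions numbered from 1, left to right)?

step 1: __XXXX_______X_______
step 2: XX_XX__XXXXXX__XXXXXX
step 3: ______X_XXXX__X_XXXX_
position 18 holds X

X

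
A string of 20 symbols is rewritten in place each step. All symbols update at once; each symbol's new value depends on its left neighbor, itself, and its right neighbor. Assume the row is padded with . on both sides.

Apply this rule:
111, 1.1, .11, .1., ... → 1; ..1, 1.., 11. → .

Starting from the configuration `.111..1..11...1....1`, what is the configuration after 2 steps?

.1..1.1..1..11111.11

.11...1..1..1.1.11.1
.1..1.1..1..11111.11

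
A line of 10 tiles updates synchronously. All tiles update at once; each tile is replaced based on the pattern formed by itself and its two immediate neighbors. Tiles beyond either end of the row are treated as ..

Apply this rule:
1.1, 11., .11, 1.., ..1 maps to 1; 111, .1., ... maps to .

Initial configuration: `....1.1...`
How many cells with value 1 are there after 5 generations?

5

...1.1.1..
..1.1.1.1.
.1.1.1.1.1
1.1.1.1.1.
.1.1.1.1.1
count of 1: 5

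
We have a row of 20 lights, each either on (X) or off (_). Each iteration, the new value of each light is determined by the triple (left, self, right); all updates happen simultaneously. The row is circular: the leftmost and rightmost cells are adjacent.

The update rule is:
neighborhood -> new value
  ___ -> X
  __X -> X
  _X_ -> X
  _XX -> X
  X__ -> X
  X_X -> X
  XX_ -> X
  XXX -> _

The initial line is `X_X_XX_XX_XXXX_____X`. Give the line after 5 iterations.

XXXXXXXXXXX__XXXXXXX

XXXXXXXXXXX__XXXXXXX
__________XXXX______
XXXXXXXXXXX__XXXXXXX  (repeats iteration 1; period 2)
iteration 5: XXXXXXXXXXX__XXXXXXX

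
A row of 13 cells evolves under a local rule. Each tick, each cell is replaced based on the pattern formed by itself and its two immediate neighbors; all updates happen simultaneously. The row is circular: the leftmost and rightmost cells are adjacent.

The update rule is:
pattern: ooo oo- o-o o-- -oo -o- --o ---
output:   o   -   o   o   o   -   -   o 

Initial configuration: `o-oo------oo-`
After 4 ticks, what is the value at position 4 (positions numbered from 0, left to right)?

o

tick 1: -oo-ooooo-o-o
tick 2: oo-ooooo-o-o-
tick 3: o-ooooo-o-o-o
tick 4: -ooooo-o-o-oo
position 4 holds o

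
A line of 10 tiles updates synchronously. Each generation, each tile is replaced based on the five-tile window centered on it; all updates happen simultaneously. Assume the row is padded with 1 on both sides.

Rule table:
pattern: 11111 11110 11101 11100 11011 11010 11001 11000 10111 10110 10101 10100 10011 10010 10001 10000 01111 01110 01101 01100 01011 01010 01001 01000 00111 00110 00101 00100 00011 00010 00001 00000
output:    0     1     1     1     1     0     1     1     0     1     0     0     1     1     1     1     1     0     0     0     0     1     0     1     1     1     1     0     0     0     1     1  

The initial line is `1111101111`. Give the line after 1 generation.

0001110100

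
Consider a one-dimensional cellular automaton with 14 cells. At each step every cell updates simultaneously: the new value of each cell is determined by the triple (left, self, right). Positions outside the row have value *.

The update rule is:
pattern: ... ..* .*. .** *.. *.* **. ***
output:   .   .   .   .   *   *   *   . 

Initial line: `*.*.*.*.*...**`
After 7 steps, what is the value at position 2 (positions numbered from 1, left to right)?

**.*.*.*.*....
.**.*.*.*.*...
*.**.*.*.*.*..
**.**.*.*.*.*.
.**.**.*.*.*.*
*.**.**.*.*.*.
**.**.**.*.*.*
position 2 holds *

*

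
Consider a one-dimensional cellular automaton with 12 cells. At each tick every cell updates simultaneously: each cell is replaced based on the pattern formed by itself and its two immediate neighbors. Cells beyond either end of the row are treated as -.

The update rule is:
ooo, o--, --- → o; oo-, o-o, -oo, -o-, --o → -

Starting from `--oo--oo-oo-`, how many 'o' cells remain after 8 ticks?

4

tick 1: o---o------o
tick 2: -oo--ooooo--
tick 3: ---o--ooo-oo
tick 4: oo--o--o----
tick 5: --o--o--oooo
tick 6: o--o--o--oo-
tick 7: -o--o--o---o
tick 8: --o--o--oo--
count of o: 4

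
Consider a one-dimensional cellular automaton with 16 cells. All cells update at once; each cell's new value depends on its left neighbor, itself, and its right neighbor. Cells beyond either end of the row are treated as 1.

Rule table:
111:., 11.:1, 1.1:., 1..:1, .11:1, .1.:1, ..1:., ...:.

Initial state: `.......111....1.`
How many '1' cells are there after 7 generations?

1......1.11...1.
11.....1.111..1.
.11....1.1.11.1.
.111...1.1.11.1.
.1.11..1.1.11.1.
.1.111.1.1.11.1.
.1.1.1.1.1.11.1.
count of 1: 8

8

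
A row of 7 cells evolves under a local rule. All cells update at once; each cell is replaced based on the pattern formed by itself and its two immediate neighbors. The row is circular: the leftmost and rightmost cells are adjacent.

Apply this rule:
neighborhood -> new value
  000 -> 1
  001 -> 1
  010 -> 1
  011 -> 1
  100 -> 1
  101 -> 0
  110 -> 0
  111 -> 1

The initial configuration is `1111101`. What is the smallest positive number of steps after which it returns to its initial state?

step 1: 1111001
step 2: 1110111
step 3: 1100111
step 4: 1011111
step 5: 0011111
step 6: 1111110
step 7: 1111100
step 8: 1111011
step 9: 1110011
step 10: 1101111
step 11: 1001111
step 12: 0111111
step 13: 0111110
step 14: 1111101

14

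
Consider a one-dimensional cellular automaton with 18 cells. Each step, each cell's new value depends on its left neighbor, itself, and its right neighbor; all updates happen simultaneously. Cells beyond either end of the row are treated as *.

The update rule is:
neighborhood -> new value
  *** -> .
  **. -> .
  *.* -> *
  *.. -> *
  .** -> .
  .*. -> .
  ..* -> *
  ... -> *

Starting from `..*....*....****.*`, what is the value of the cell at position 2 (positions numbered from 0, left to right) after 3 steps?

**.****.****....*.
..*....*....****.*  (repeats step 0; period 2)
step 3: **.****.****....*.
position 2 holds .

.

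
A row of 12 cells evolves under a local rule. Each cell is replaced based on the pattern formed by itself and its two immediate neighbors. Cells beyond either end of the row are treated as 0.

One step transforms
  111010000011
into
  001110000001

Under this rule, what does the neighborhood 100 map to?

0

At position 5 the neighborhood is 100; the next row has 0 there.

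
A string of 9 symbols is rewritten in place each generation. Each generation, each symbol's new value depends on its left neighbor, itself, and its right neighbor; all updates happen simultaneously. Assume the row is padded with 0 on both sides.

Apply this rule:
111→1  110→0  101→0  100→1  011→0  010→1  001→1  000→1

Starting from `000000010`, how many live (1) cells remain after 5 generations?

7

111111111
011111110
101111101
100111001
111010111
count of 1: 7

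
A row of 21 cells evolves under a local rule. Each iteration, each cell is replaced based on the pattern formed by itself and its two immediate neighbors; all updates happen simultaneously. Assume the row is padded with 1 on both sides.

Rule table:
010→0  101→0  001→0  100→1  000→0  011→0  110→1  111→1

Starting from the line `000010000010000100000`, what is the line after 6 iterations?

100001000001000010000
110000100000100001000
111000010000010000100
111100001000001000010
111110000100000100000
111111000010000010000

111111000010000010000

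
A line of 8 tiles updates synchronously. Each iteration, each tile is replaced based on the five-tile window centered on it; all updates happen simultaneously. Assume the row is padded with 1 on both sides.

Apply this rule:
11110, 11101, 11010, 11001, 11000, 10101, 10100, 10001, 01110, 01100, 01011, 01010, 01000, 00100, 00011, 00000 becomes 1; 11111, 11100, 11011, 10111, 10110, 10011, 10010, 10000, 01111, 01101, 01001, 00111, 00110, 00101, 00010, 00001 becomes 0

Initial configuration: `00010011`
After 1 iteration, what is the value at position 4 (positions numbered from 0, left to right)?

11010000
position 4 holds 0

0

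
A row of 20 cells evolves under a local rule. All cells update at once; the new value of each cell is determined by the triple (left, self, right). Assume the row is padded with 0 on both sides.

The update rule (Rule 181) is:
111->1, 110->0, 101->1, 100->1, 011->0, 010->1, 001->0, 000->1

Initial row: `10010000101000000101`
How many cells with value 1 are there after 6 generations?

12

11011110111111110111
00101101011111101010
10110011101111011111
11001001010110101110
00101101111001110101
10110010110100101111
count of 1: 12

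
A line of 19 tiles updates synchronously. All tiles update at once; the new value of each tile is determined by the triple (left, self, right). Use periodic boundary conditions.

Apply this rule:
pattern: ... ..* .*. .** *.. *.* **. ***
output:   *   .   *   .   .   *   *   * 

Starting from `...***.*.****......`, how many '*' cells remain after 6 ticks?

14

tick 1: **..*****.***.*****
tick 2: **...*****.***.****
tick 3: **.*..*****.***.***
tick 4: ****...*****.***.**
tick 5: ****.*..*****.***.*
tick 6: ******...*****.***.
count of *: 14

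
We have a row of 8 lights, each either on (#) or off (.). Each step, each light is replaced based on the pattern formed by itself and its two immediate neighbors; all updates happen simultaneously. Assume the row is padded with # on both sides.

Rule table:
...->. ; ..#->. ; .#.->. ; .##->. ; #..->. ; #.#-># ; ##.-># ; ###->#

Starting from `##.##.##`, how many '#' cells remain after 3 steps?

7

###.##.#
####.##.
#####.##
count of #: 7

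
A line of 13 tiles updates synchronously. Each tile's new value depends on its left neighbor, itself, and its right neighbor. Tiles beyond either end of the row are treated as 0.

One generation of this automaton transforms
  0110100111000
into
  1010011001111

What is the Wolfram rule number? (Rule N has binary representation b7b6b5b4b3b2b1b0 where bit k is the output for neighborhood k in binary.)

position 8: 111 → 0  (bit 7 = 0)
position 2: 110 → 1  (bit 6 = 1)
position 3: 101 → 0  (bit 5 = 0)
position 5: 100 → 1  (bit 4 = 1)
position 1: 011 → 0  (bit 3 = 0)
position 4: 010 → 0  (bit 2 = 0)
position 0: 001 → 1  (bit 1 = 1)
position 11: 000 → 1  (bit 0 = 1)
bits b7..b0 = 01010011 = 83

83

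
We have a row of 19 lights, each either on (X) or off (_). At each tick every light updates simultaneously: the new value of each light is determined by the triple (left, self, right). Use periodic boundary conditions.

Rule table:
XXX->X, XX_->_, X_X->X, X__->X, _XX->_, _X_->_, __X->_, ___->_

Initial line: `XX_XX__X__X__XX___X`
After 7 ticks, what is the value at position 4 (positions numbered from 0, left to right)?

X_X__X__X__X___X___
_X_X__X__X__X___X__
__X_X__X__X__X___X_
___X_X__X__X__X___X
X___X_X__X__X__X___
_X___X_X__X__X__X__
__X___X_X__X__X__X_
position 4 holds _

_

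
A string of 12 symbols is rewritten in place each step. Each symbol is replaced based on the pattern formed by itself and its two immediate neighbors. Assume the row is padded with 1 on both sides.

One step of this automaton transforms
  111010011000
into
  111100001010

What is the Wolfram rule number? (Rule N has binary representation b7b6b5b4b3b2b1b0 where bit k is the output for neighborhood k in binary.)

position 0: 111 → 1  (bit 7 = 1)
position 2: 110 → 1  (bit 6 = 1)
position 3: 101 → 1  (bit 5 = 1)
position 5: 100 → 0  (bit 4 = 0)
position 7: 011 → 0  (bit 3 = 0)
position 4: 010 → 0  (bit 2 = 0)
position 6: 001 → 0  (bit 1 = 0)
position 10: 000 → 1  (bit 0 = 1)
bits b7..b0 = 11100001 = 225

225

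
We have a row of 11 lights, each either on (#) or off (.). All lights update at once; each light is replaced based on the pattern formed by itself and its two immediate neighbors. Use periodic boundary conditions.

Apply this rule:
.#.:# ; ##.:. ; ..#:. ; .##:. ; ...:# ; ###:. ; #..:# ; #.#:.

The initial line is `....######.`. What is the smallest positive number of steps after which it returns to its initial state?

22

###.......#
...######..
##.......##
..######...
#.......###
.######....
.......####
######.....
......####.
#####.....#
.....####..
####.....##
....####...
###.....###
...####....
##.....####
..####.....
#.....#####
.####......
.....######
####.......
....######.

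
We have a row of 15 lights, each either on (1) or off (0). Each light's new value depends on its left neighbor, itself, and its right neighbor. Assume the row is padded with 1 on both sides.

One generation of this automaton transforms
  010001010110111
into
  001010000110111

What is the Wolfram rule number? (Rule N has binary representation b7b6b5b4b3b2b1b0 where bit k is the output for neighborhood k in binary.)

position 13: 111 → 1  (bit 7 = 1)
position 10: 110 → 1  (bit 6 = 1)
position 0: 101 → 0  (bit 5 = 0)
position 2: 100 → 1  (bit 4 = 1)
position 9: 011 → 1  (bit 3 = 1)
position 1: 010 → 0  (bit 2 = 0)
position 4: 001 → 1  (bit 1 = 1)
position 3: 000 → 0  (bit 0 = 0)
bits b7..b0 = 11011010 = 218

218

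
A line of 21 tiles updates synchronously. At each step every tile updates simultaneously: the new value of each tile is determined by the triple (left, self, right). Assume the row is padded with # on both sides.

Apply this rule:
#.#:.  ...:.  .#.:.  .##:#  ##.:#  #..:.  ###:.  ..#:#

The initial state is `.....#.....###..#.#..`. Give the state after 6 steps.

....#.....##.#.#....#
...#.....###.......##
..#.....##.#......##.
.#.....###.......###.
......##.#......##.#.
.....###.......###...

.....###.......###...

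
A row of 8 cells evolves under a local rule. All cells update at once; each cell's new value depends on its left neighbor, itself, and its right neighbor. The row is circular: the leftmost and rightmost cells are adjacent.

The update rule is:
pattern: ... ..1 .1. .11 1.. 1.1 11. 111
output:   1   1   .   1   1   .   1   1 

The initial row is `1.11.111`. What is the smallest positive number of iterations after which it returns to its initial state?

1

iteration 1: 1.11.111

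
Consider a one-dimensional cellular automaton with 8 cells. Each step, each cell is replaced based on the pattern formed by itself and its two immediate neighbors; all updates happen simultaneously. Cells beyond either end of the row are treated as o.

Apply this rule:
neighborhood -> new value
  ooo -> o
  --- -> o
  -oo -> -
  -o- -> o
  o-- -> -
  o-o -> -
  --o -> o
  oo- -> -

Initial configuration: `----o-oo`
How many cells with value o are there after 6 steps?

-oooo--o
--oo--o-
-o---oo-
-o-oo---
-o----oo
-o-ooo-o
count of o: 5

5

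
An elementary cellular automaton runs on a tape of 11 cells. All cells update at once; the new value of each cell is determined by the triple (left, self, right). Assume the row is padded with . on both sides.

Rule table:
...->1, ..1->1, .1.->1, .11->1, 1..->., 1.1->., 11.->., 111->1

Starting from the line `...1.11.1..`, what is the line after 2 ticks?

tick 1: 1111.1..1.1
tick 2: 111..1.11.1

111..1.11.1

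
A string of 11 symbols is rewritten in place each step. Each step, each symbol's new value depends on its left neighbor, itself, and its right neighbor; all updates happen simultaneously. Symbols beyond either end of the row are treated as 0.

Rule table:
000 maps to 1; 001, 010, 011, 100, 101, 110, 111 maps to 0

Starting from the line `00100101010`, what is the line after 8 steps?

00111111111

10000000000
00111111111
10000000000  (repeats step 1; period 2)
step 8: 00111111111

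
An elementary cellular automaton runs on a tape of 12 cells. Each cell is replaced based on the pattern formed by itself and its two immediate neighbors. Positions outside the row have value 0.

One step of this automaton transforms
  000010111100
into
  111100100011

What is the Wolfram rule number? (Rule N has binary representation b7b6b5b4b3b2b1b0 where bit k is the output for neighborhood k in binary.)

27

position 7: 111 → 0  (bit 7 = 0)
position 9: 110 → 0  (bit 6 = 0)
position 5: 101 → 0  (bit 5 = 0)
position 10: 100 → 1  (bit 4 = 1)
position 6: 011 → 1  (bit 3 = 1)
position 4: 010 → 0  (bit 2 = 0)
position 3: 001 → 1  (bit 1 = 1)
position 0: 000 → 1  (bit 0 = 1)
bits b7..b0 = 00011011 = 27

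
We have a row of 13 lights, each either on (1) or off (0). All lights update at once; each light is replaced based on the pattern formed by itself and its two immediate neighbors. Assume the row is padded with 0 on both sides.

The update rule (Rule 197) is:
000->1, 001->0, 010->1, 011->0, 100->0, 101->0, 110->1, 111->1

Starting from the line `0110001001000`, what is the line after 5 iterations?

iteration 1: 0010101001011
iteration 2: 1010101001001
iteration 3: 1010101001001  (fixed point — unchanged through iteration 5)

1010101001001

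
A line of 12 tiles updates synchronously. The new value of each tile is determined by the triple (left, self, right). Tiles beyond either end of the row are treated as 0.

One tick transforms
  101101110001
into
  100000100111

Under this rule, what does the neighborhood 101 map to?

At position 1 the neighborhood is 101; the next row has 0 there.

0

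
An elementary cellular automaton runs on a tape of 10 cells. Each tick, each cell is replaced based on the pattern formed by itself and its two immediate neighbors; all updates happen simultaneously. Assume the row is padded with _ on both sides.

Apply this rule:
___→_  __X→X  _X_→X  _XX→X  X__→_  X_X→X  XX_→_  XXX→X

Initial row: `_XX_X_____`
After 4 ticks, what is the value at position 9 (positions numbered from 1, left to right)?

_

XX_XX_____
X_XX______
XXX_______
XX________
position 9 holds _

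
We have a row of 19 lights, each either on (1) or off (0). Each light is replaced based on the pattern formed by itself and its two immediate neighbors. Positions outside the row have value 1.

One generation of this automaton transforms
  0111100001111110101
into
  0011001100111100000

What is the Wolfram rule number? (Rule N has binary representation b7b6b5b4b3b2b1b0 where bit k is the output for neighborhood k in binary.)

position 2: 111 → 1  (bit 7 = 1)
position 4: 110 → 0  (bit 6 = 0)
position 0: 101 → 0  (bit 5 = 0)
position 5: 100 → 0  (bit 4 = 0)
position 1: 011 → 0  (bit 3 = 0)
position 16: 010 → 0  (bit 2 = 0)
position 8: 001 → 0  (bit 1 = 0)
position 6: 000 → 1  (bit 0 = 1)
bits b7..b0 = 10000001 = 129

129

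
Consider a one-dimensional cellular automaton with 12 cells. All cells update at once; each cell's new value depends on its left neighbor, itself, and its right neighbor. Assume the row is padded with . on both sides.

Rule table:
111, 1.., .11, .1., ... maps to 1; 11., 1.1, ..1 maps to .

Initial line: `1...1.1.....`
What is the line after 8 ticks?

111.1.111111
11..1.11111.
1.1.1.1111.1
1.1.1.111..1
1.1.1.11.1.1
1.1.1.1..1.1
1.1.1.11.1.1  (repeats tick 5; period 2)
tick 8: 1.1.1.1..1.1

1.1.1.1..1.1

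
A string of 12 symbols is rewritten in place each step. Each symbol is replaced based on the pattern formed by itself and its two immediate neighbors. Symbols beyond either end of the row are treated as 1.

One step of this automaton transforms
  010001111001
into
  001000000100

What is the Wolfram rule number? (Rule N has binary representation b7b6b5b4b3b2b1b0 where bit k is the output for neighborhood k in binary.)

position 6: 111 → 0  (bit 7 = 0)
position 8: 110 → 0  (bit 6 = 0)
position 0: 101 → 0  (bit 5 = 0)
position 2: 100 → 1  (bit 4 = 1)
position 5: 011 → 0  (bit 3 = 0)
position 1: 010 → 0  (bit 2 = 0)
position 4: 001 → 0  (bit 1 = 0)
position 3: 000 → 0  (bit 0 = 0)
bits b7..b0 = 00010000 = 16

16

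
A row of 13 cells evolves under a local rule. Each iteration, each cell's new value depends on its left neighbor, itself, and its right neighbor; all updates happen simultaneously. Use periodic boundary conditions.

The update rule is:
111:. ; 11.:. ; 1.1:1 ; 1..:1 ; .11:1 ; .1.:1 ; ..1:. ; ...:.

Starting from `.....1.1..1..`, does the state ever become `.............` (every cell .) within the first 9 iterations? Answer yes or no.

no

iteration 1: .....1111.11.
iteration 2: .....1...11.1
iteration 3: 1....11..1.11
iteration 4: .1...1.1.111.
iteration 5: .11..11111..1
iteration 6: 11.1.1....1.1
iteration 7: ..11111...111
iteration 8: 1.1....1..1..
iteration 9: 1111...11.11.
iteration 9 is 1111...11.11., still not uniform .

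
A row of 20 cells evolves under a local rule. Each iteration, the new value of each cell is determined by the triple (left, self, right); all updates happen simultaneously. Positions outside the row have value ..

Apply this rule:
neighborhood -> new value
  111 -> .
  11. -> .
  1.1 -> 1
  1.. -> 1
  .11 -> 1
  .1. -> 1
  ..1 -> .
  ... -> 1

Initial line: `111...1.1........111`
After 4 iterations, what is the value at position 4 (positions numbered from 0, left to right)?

iteration 1: 1..11.1111111111.1..
iteration 2: 11.1.11.........1111
iteration 3: 1.1111.11111111.1...
iteration 4: 111...11.......11111
position 4 holds .

.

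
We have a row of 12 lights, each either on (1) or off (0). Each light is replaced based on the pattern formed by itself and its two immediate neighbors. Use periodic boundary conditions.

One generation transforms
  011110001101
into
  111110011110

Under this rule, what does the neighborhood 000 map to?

0

At position 6 the neighborhood is 000; the next row has 0 there.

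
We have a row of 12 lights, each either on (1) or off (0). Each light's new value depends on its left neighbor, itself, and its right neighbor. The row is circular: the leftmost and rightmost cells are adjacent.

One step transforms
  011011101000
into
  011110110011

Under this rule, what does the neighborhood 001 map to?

At position 0 the neighborhood is 001; the next row has 0 there.

0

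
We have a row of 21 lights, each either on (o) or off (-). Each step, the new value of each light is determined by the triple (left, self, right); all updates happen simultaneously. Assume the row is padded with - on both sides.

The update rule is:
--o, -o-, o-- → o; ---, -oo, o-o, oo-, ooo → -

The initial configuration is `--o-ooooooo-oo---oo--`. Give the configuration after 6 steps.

-oo-----------o-o--o-
o--o---------oo-ooooo
ooooo-------o--------
-----o-----ooo-------
----ooo---o---o------
---o---o-ooo-ooo-----

---o---o-ooo-ooo-----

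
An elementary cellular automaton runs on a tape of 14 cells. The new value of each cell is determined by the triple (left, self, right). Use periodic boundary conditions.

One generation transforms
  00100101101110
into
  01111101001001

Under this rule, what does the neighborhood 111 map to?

At position 11 the neighborhood is 111; the next row has 0 there.

0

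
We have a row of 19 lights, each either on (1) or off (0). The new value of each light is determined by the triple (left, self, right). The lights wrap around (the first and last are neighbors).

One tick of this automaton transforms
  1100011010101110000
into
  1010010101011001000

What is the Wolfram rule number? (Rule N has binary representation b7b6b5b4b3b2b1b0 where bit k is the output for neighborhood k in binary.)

56

position 13: 111 → 0  (bit 7 = 0)
position 1: 110 → 0  (bit 6 = 0)
position 7: 101 → 1  (bit 5 = 1)
position 2: 100 → 1  (bit 4 = 1)
position 0: 011 → 1  (bit 3 = 1)
position 8: 010 → 0  (bit 2 = 0)
position 4: 001 → 0  (bit 1 = 0)
position 3: 000 → 0  (bit 0 = 0)
bits b7..b0 = 00111000 = 56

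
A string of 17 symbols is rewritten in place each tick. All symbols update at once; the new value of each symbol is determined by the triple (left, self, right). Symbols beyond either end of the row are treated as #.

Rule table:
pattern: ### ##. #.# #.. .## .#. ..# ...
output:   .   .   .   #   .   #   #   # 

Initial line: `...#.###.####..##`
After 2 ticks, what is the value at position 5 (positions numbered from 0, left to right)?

#

####.........##..
....#########..##
position 5 holds #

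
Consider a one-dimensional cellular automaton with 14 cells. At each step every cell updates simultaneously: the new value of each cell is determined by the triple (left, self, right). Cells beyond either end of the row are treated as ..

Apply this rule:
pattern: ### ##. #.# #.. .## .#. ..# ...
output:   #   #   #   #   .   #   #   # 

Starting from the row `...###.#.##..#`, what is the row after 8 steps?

.##.##.###.###

step 1: ###.#####.####
step 2: .###.#####.###
step 3: #.###.#####.##
step 4: ##.###.#####.#
step 5: .##.###.######
step 6: #.##.###.#####
step 7: ##.##.###.####
step 8: .##.##.###.###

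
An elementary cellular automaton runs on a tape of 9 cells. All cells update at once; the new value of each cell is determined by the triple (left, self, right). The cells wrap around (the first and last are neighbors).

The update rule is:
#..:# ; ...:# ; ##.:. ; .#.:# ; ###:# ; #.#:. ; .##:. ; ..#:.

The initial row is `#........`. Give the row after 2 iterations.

iteration 1: ########.
iteration 2: .######..

.######..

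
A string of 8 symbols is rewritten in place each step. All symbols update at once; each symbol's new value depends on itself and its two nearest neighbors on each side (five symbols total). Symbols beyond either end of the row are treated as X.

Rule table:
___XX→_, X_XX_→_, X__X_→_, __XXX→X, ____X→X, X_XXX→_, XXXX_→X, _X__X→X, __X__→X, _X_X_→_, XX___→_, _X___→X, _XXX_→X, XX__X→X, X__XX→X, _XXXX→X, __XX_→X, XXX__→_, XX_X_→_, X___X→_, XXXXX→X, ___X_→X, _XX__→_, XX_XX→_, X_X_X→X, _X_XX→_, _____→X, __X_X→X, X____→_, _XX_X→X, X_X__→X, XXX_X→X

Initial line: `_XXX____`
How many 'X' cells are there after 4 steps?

__X___X_
X_XX_XX_
X__X__X_
_X_XX_X_
count of X: 4

4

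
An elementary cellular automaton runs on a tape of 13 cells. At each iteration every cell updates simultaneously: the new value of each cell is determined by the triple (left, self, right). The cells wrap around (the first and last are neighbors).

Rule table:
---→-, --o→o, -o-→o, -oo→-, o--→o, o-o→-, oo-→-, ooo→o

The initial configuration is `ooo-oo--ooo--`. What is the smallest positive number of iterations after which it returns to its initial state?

21

iteration 1: -o----oo-o-oo
iteration 2: -oo--o---o---
iteration 3: o--oooo-ooo--
iteration 4: ooo-oo---o-oo
iteration 5: oo----o-oo--o
iteration 6: o-o--oo---oo-
iteration 7: o-ooo--o-o---
iteration 8: o--o-ooo-oo-o
iteration 9: -ooo--o------
iteration 10: o-o-oooo-----
iteration 11: o-o--oo-o---o
iteration 12: --ooo---oo-o-
iteration 13: -o-o-o-o---oo
iteration 14: -o-o-o-oo-o--
iteration 15: oo-o-o----oo-
iteration 16: ---o-oo--o---
iteration 17: --oo---oooo--
iteration 18: -o--o-o-oo-o-
iteration 19: ooooo-o----oo
iteration 20: oooo--oo--o-o
iteration 21: ooo-oo--ooo--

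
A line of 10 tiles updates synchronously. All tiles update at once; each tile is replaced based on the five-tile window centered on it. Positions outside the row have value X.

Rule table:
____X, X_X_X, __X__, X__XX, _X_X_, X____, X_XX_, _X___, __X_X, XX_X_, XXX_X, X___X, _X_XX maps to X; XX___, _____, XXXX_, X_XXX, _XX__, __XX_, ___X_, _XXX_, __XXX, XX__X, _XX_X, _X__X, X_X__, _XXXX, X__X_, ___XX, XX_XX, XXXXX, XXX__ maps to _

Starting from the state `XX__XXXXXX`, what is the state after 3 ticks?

XXX_____XX

___X______
_X_XXX__X_
XXX_____XX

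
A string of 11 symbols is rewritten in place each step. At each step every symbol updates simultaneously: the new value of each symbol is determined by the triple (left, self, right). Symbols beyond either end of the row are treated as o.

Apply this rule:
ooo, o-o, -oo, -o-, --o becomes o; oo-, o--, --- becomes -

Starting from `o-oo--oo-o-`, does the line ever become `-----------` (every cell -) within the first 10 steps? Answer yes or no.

-oo--oo-ooo
oo--oo-oooo
o--oo-ooooo
--oo-oooooo
-oo-ooooooo
oo-oooooooo
o-ooooooooo
-oooooooooo
ooooooooooo
ooooooooooo
step 10 is ooooooooooo, still not uniform -

no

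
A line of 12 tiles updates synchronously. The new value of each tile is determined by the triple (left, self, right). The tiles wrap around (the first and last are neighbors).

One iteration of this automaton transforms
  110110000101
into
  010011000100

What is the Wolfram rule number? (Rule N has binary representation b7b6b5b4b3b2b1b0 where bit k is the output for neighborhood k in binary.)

position 0: 111 → 0  (bit 7 = 0)
position 1: 110 → 1  (bit 6 = 1)
position 2: 101 → 0  (bit 5 = 0)
position 5: 100 → 1  (bit 4 = 1)
position 3: 011 → 0  (bit 3 = 0)
position 9: 010 → 1  (bit 2 = 1)
position 8: 001 → 0  (bit 1 = 0)
position 6: 000 → 0  (bit 0 = 0)
bits b7..b0 = 01010100 = 84

84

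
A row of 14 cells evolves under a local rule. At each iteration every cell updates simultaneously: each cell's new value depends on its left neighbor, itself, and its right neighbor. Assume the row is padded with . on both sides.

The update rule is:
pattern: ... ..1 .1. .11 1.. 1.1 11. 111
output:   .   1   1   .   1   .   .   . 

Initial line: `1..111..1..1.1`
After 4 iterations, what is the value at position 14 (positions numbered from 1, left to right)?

.

111...111111.1
...1.1.......1
..11.11.....11
.1.....1...1..
position 14 holds .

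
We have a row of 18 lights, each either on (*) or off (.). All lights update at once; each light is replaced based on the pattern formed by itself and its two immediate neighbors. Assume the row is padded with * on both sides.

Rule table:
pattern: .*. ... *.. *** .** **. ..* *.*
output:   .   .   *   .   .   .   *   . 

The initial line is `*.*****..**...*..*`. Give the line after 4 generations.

.......**..*.*.**.
*.....*..**.......
.*...*.**..*.....*
..*.*....**.*...*.

..*.*....**.*...*.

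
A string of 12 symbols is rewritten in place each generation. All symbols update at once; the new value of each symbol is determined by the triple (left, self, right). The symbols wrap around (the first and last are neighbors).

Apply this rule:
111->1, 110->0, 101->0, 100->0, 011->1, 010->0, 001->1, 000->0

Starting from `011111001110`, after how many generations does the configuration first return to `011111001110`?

generation 1: 111110011100
generation 2: 111100111001
generation 3: 111001110011
generation 4: 110011100111
generation 5: 100111001111
generation 6: 001110011111
generation 7: 011100111110
generation 8: 111001111100
generation 9: 110011111001
generation 10: 100111110011
generation 11: 001111100111
generation 12: 011111001110

12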